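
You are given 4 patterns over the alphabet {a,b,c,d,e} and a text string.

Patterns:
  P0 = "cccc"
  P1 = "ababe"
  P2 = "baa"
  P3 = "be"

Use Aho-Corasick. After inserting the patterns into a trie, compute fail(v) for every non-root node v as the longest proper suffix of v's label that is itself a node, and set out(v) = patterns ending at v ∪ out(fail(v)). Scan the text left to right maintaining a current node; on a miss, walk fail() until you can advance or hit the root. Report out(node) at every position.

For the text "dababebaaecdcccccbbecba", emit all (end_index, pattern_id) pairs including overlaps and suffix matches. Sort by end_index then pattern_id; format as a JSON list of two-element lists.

Build automaton:
Trie (insert patterns):
  n0 'ε': a→5 b→10 c→1
  n1 'c': c→2
  n2 'cc': c→3
  n3 'ccc': c→4
  n4 'cccc': ·  ←P0
  n5 'a': b→6
  n6 'ab': a→7
  n7 'aba': b→8
  n8 'abab': e→9
  n9 'ababe': ·  ←P1
  n10 'b': a→11 e→13
  n11 'ba': a→12
  n12 'baa': ·  ←P2
  n13 'be': ·  ←P3

Failure links (BFS by depth):
  n1('c'): parent n0 fail=0; on 'c' 0 → fail=0;  out ∅∪∅=∅
  n5('a'): parent n0 fail=0; on 'a' 0 → fail=0;  out ∅∪∅=∅
  n10('b'): parent n0 fail=0; on 'b' 0 → fail=0;  out ∅∪∅=∅
  n2('cc'): parent n1 fail=0; on 'c' 0 → fail=1;  out ∅∪∅=∅
  n6('ab'): parent n5 fail=0; on 'b' 0 → fail=10;  out ∅∪∅=∅
  n11('ba'): parent n10 fail=0; on 'a' 0 → fail=5;  out ∅∪∅=∅
  n13('be'): parent n10 fail=0; on 'e' 0 → fail=0;  out {3}∪∅={3}
  n3('ccc'): parent n2 fail=1; on 'c' 1 → fail=2;  out ∅∪∅=∅
  n7('aba'): parent n6 fail=10; on 'a' 10 → fail=11;  out ∅∪∅=∅
  n12('baa'): parent n11 fail=5; on 'a' 5→0 → fail=5;  out {2}∪∅={2}
  n4('cccc'): parent n3 fail=2; on 'c' 2 → fail=3;  out {0}∪∅={0}
  n8('abab'): parent n7 fail=11; on 'b' 11→5 → fail=6;  out ∅∪∅=∅
  n9('ababe'): parent n8 fail=6; on 'e' 6→10 → fail=13;  out {1}∪{3}={1,3}

Scan:
i=0 'd': node 0→0
i=1 'a': node 0→5
i=2 'b': node 5→6
i=3 'a': node 6→7
i=4 'b': node 7→8
i=5 'e': node 8→9  emit P1@[1:5],P3@[4:5]
i=6 'b': node 9→10 (via fail)
i=7 'a': node 10→11
i=8 'a': node 11→12  emit P2@[6:8]
i=9 'e': node 12→0 (via fail)
i=10 'c': node 0→1
i=11 'd': node 1→0 (via fail)
i=12 'c': node 0→1
i=13 'c': node 1→2
i=14 'c': node 2→3
i=15 'c': node 3→4  emit P0@[12:15]
i=16 'c': node 4→4 (via fail)  emit P0@[13:16]
i=17 'b': node 4→10 (via fail)
i=18 'b': node 10→10 (via fail)
i=19 'e': node 10→13  emit P3@[18:19]
i=20 'c': node 13→1 (via fail)
i=21 'b': node 1→10 (via fail)
i=22 'a': node 10→11

All matches (sorted): [[5,1],[5,3],[8,2],[15,0],[16,0],[19,3]]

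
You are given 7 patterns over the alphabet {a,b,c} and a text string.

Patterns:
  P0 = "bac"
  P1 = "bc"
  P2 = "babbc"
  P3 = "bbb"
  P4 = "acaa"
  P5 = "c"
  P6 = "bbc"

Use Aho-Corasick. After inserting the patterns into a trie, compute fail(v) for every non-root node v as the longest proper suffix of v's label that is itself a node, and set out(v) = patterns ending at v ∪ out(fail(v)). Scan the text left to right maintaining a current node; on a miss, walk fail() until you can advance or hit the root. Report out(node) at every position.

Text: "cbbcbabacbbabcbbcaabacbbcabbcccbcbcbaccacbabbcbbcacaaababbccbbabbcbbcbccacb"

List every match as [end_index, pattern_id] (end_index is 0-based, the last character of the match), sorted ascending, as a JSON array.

Build:
Trie nodes:
  n0 'ε': a→10 b→1 c→14
  n1 'b': a→2 b→8 c→4
  n2 'ba': b→5 c→3
  n3 'bac': ·  ←P0
  n4 'bc': ·  ←P1
  n5 'bab': b→6
  n6 'babb': c→7
  n7 'babbc': ·  ←P2
  n8 'bb': b→9 c→15
  n9 'bbb': ·  ←P3
  n10 'a': c→11
  n11 'ac': a→12
  n12 'aca': a→13
  n13 'acaa': ·  ←P4
  n14 'c': ·  ←P5
  n15 'bbc': ·  ←P6

Failure links (BFS by depth):
  n1('b'): parent n0 fail=0; on 'b' 0 → fail=0;  out ∅∪∅=∅
  n10('a'): parent n0 fail=0; on 'a' 0 → fail=0;  out ∅∪∅=∅
  n14('c'): parent n0 fail=0; on 'c' 0 → fail=0;  out {5}∪∅={5}
  n2('ba'): parent n1 fail=0; on 'a' 0 → fail=10;  out ∅∪∅=∅
  n4('bc'): parent n1 fail=0; on 'c' 0 → fail=14;  out {1}∪{5}={1,5}
  n8('bb'): parent n1 fail=0; on 'b' 0 → fail=1;  out ∅∪∅=∅
  n11('ac'): parent n10 fail=0; on 'c' 0 → fail=14;  out ∅∪{5}={5}
  n3('bac'): parent n2 fail=10; on 'c' 10 → fail=11;  out {0}∪{5}={0,5}
  n5('bab'): parent n2 fail=10; on 'b' 10→0 → fail=1;  out ∅∪∅=∅
  n9('bbb'): parent n8 fail=1; on 'b' 1 → fail=8;  out {3}∪∅={3}
  n12('aca'): parent n11 fail=14; on 'a' 14→0 → fail=10;  out ∅∪∅=∅
  n15('bbc'): parent n8 fail=1; on 'c' 1 → fail=4;  out {6}∪{1,5}={1,5,6}
  n6('babb'): parent n5 fail=1; on 'b' 1 → fail=8;  out ∅∪∅=∅
  n13('acaa'): parent n12 fail=10; on 'a' 10→0 → fail=10;  out {4}∪∅={4}
  n7('babbc'): parent n6 fail=8; on 'c' 8 → fail=15;  out {2}∪{1,5,6}={1,2,5,6}

Run:
i=0 'c': node 0→14  → match P5@[0:0]
i=1 'b': node 14→1 (fail-walked)
i=2 'b': node 1→8
i=3 'c': node 8→15  → match P1@[2:3],P5@[3:3],P6@[1:3]
i=4 'b': node 15→1 (fail-walked)
i=5 'a': node 1→2
i=6 'b': node 2→5
i=7 'a': node 5→2 (fail-walked)
i=8 'c': node 2→3  → match P0@[6:8],P5@[8:8]
i=9 'b': node 3→1 (fail-walked)
i=10 'b': node 1→8
i=11 'a': node 8→2 (fail-walked)
i=12 'b': node 2→5
i=13 'c': node 5→4 (fail-walked)  → match P1@[12:13],P5@[13:13]
i=14 'b': node 4→1 (fail-walked)
i=15 'b': node 1→8
i=16 'c': node 8→15  → match P1@[15:16],P5@[16:16],P6@[14:16]
i=17 'a': node 15→10 (fail-walked)
i=18 'a': node 10→10 (fail-walked)
i=19 'b': node 10→1 (fail-walked)
i=20 'a': node 1→2
i=21 'c': node 2→3  → match P0@[19:21],P5@[21:21]
i=22 'b': node 3→1 (fail-walked)
i=23 'b': node 1→8
i=24 'c': node 8→15  → match P1@[23:24],P5@[24:24],P6@[22:24]
i=25 'a': node 15→10 (fail-walked)
i=26 'b': node 10→1 (fail-walked)
i=27 'b': node 1→8
i=28 'c': node 8→15  → match P1@[27:28],P5@[28:28],P6@[26:28]
i=29 'c': node 15→14 (fail-walked)  → match P5@[29:29]
i=30 'c': node 14→14 (fail-walked)  → match P5@[30:30]
i=31 'b': node 14→1 (fail-walked)
i=32 'c': node 1→4  → match P1@[31:32],P5@[32:32]
i=33 'b': node 4→1 (fail-walked)
i=34 'c': node 1→4  → match P1@[33:34],P5@[34:34]
i=35 'b': node 4→1 (fail-walked)
i=36 'a': node 1→2
i=37 'c': node 2→3  → match P0@[35:37],P5@[37:37]
i=38 'c': node 3→14 (fail-walked)  → match P5@[38:38]
i=39 'a': node 14→10 (fail-walked)
i=40 'c': node 10→11  → match P5@[40:40]
i=41 'b': node 11→1 (fail-walked)
i=42 'a': node 1→2
i=43 'b': node 2→5
i=44 'b': node 5→6
i=45 'c': node 6→7  → match P1@[44:45],P2@[41:45],P5@[45:45],P6@[43:45]
i=46 'b': node 7→1 (fail-walked)
i=47 'b': node 1→8
i=48 'c': node 8→15  → match P1@[47:48],P5@[48:48],P6@[46:48]
i=49 'a': node 15→10 (fail-walked)
i=50 'c': node 10→11  → match P5@[50:50]
i=51 'a': node 11→12
i=52 'a': node 12→13  → match P4@[49:52]
i=53 'a': node 13→10 (fail-walked)
i=54 'b': node 10→1 (fail-walked)
i=55 'a': node 1→2
i=56 'b': node 2→5
i=57 'b': node 5→6
i=58 'c': node 6→7  → match P1@[57:58],P2@[54:58],P5@[58:58],P6@[56:58]
i=59 'c': node 7→14 (fail-walked)  → match P5@[59:59]
i=60 'b': node 14→1 (fail-walked)
i=61 'b': node 1→8
i=62 'a': node 8→2 (fail-walked)
i=63 'b': node 2→5
i=64 'b': node 5→6
i=65 'c': node 6→7  → match P1@[64:65],P2@[61:65],P5@[65:65],P6@[63:65]
i=66 'b': node 7→1 (fail-walked)
i=67 'b': node 1→8
i=68 'c': node 8→15  → match P1@[67:68],P5@[68:68],P6@[66:68]
i=69 'b': node 15→1 (fail-walked)
i=70 'c': node 1→4  → match P1@[69:70],P5@[70:70]
i=71 'c': node 4→14 (fail-walked)  → match P5@[71:71]
i=72 'a': node 14→10 (fail-walked)
i=73 'c': node 10→11  → match P5@[73:73]
i=74 'b': node 11→1 (fail-walked)

Matches: [[0,5],[3,1],[3,5],[3,6],[8,0],[8,5],[13,1],[13,5],[16,1],[16,5],[16,6],[21,0],[21,5],[24,1],[24,5],[24,6],[28,1],[28,5],[28,6],[29,5],[30,5],[32,1],[32,5],[34,1],[34,5],[37,0],[37,5],[38,5],[40,5],[45,1],[45,2],[45,5],[45,6],[48,1],[48,5],[48,6],[50,5],[52,4],[58,1],[58,2],[58,5],[58,6],[59,5],[65,1],[65,2],[65,5],[65,6],[68,1],[68,5],[68,6],[70,1],[70,5],[71,5],[73,5]]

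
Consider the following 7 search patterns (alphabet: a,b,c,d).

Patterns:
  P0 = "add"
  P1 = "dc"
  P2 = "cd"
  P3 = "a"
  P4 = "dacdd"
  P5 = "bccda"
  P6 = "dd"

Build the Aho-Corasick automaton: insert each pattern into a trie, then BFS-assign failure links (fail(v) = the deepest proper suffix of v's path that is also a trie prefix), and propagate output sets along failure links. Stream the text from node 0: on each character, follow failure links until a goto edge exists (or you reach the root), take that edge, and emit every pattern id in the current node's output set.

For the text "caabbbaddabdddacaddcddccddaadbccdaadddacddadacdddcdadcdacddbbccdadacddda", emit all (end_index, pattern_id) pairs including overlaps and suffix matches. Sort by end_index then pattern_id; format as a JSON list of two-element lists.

Build automaton:
Trie (insert patterns):
  n0 'ε': a→1 b→12 c→6 d→4
  n1 'a': d→2  [P3 ends]
  n2 'ad': d→3
  n3 'add': ·  [P0 ends]
  n4 'd': a→8 c→5 d→17
  n5 'dc': ·  [P1 ends]
  n6 'c': d→7
  n7 'cd': ·  [P2 ends]
  n8 'da': c→9
  n9 'dac': d→10
  n10 'dacd': d→11
  n11 'dacdd': ·  [P4 ends]
  n12 'b': c→13
  n13 'bc': c→14
  n14 'bcc': d→15
  n15 'bccd': a→16
  n16 'bccda': ·  [P5 ends]
  n17 'dd': ·  [P6 ends]

BFS fail/out derivation:
  n1('a'): parent n0 fail=0; on 'a' 0 → fail=0;  out {3}∪∅={3}
  n4('d'): parent n0 fail=0; on 'd' 0 → fail=0;  out ∅∪∅=∅
  n6('c'): parent n0 fail=0; on 'c' 0 → fail=0;  out ∅∪∅=∅
  n12('b'): parent n0 fail=0; on 'b' 0 → fail=0;  out ∅∪∅=∅
  n2('ad'): parent n1 fail=0; on 'd' 0 → fail=4;  out ∅∪∅=∅
  n5('dc'): parent n4 fail=0; on 'c' 0 → fail=6;  out {1}∪∅={1}
  n7('cd'): parent n6 fail=0; on 'd' 0 → fail=4;  out {2}∪∅={2}
  n8('da'): parent n4 fail=0; on 'a' 0 → fail=1;  out ∅∪{3}={3}
  n13('bc'): parent n12 fail=0; on 'c' 0 → fail=6;  out ∅∪∅=∅
  n17('dd'): parent n4 fail=0; on 'd' 0 → fail=4;  out {6}∪∅={6}
  n3('add'): parent n2 fail=4; on 'd' 4 → fail=17;  out {0}∪{6}={0,6}
  n9('dac'): parent n8 fail=1; on 'c' 1→0 → fail=6;  out ∅∪∅=∅
  n14('bcc'): parent n13 fail=6; on 'c' 6→0 → fail=6;  out ∅∪∅=∅
  n10('dacd'): parent n9 fail=6; on 'd' 6 → fail=7;  out ∅∪{2}={2}
  n15('bccd'): parent n14 fail=6; on 'd' 6 → fail=7;  out ∅∪{2}={2}
  n11('dacdd'): parent n10 fail=7; on 'd' 7→4 → fail=17;  out {4}∪{6}={4,6}
  n16('bccda'): parent n15 fail=7; on 'a' 7→4 → fail=8;  out {5}∪{3}={3,5}

Run:
[0] read 'c'  n0⇒n6
[1] read 'a'  n6⇒n1 (via fail)  → match P3@[1:1]
[2] read 'a'  n1⇒n1 (via fail)  → match P3@[2:2]
[3] read 'b'  n1⇒n12 (via fail)
[4] read 'b'  n12⇒n12 (via fail)
[5] read 'b'  n12⇒n12 (via fail)
[6] read 'a'  n12⇒n1 (via fail)  → match P3@[6:6]
[7] read 'd'  n1⇒n2
[8] read 'd'  n2⇒n3  → match P0@[6:8],P6@[7:8]
[9] read 'a'  n3⇒n8 (via fail)  → match P3@[9:9]
[10] read 'b'  n8⇒n12 (via fail)
[11] read 'd'  n12⇒n4 (via fail)
[12] read 'd'  n4⇒n17  → match P6@[11:12]
[13] read 'd'  n17⇒n17 (via fail)  → match P6@[12:13]
[14] read 'a'  n17⇒n8 (via fail)  → match P3@[14:14]
[15] read 'c'  n8⇒n9
[16] read 'a'  n9⇒n1 (via fail)  → match P3@[16:16]
[17] read 'd'  n1⇒n2
[18] read 'd'  n2⇒n3  → match P0@[16:18],P6@[17:18]
[19] read 'c'  n3⇒n5 (via fail)  → match P1@[18:19]
[20] read 'd'  n5⇒n7 (via fail)  → match P2@[19:20]
[21] read 'd'  n7⇒n17 (via fail)  → match P6@[20:21]
[22] read 'c'  n17⇒n5 (via fail)  → match P1@[21:22]
[23] read 'c'  n5⇒n6 (via fail)
[24] read 'd'  n6⇒n7  → match P2@[23:24]
[25] read 'd'  n7⇒n17 (via fail)  → match P6@[24:25]
[26] read 'a'  n17⇒n8 (via fail)  → match P3@[26:26]
[27] read 'a'  n8⇒n1 (via fail)  → match P3@[27:27]
[28] read 'd'  n1⇒n2
[29] read 'b'  n2⇒n12 (via fail)
[30] read 'c'  n12⇒n13
[31] read 'c'  n13⇒n14
[32] read 'd'  n14⇒n15  → match P2@[31:32]
[33] read 'a'  n15⇒n16  → match P3@[33:33],P5@[29:33]
[34] read 'a'  n16⇒n1 (via fail)  → match P3@[34:34]
[35] read 'd'  n1⇒n2
[36] read 'd'  n2⇒n3  → match P0@[34:36],P6@[35:36]
[37] read 'd'  n3⇒n17 (via fail)  → match P6@[36:37]
[38] read 'a'  n17⇒n8 (via fail)  → match P3@[38:38]
[39] read 'c'  n8⇒n9
[40] read 'd'  n9⇒n10  → match P2@[39:40]
[41] read 'd'  n10⇒n11  → match P4@[37:41],P6@[40:41]
[42] read 'a'  n11⇒n8 (via fail)  → match P3@[42:42]
[43] read 'd'  n8⇒n2 (via fail)
[44] read 'a'  n2⇒n8 (via fail)  → match P3@[44:44]
[45] read 'c'  n8⇒n9
[46] read 'd'  n9⇒n10  → match P2@[45:46]
[47] read 'd'  n10⇒n11  → match P4@[43:47],P6@[46:47]
[48] read 'd'  n11⇒n17 (via fail)  → match P6@[47:48]
[49] read 'c'  n17⇒n5 (via fail)  → match P1@[48:49]
[50] read 'd'  n5⇒n7 (via fail)  → match P2@[49:50]
[51] read 'a'  n7⇒n8 (via fail)  → match P3@[51:51]
[52] read 'd'  n8⇒n2 (via fail)
[53] read 'c'  n2⇒n5 (via fail)  → match P1@[52:53]
[54] read 'd'  n5⇒n7 (via fail)  → match P2@[53:54]
[55] read 'a'  n7⇒n8 (via fail)  → match P3@[55:55]
[56] read 'c'  n8⇒n9
[57] read 'd'  n9⇒n10  → match P2@[56:57]
[58] read 'd'  n10⇒n11  → match P4@[54:58],P6@[57:58]
[59] read 'b'  n11⇒n12 (via fail)
[60] read 'b'  n12⇒n12 (via fail)
[61] read 'c'  n12⇒n13
[62] read 'c'  n13⇒n14
[63] read 'd'  n14⇒n15  → match P2@[62:63]
[64] read 'a'  n15⇒n16  → match P3@[64:64],P5@[60:64]
[65] read 'd'  n16⇒n2 (via fail)
[66] read 'a'  n2⇒n8 (via fail)  → match P3@[66:66]
[67] read 'c'  n8⇒n9
[68] read 'd'  n9⇒n10  → match P2@[67:68]
[69] read 'd'  n10⇒n11  → match P4@[65:69],P6@[68:69]
[70] read 'd'  n11⇒n17 (via fail)  → match P6@[69:70]
[71] read 'a'  n17⇒n8 (via fail)  → match P3@[71:71]

Result: [[1,3],[2,3],[6,3],[8,0],[8,6],[9,3],[12,6],[13,6],[14,3],[16,3],[18,0],[18,6],[19,1],[20,2],[21,6],[22,1],[24,2],[25,6],[26,3],[27,3],[32,2],[33,3],[33,5],[34,3],[36,0],[36,6],[37,6],[38,3],[40,2],[41,4],[41,6],[42,3],[44,3],[46,2],[47,4],[47,6],[48,6],[49,1],[50,2],[51,3],[53,1],[54,2],[55,3],[57,2],[58,4],[58,6],[63,2],[64,3],[64,5],[66,3],[68,2],[69,4],[69,6],[70,6],[71,3]]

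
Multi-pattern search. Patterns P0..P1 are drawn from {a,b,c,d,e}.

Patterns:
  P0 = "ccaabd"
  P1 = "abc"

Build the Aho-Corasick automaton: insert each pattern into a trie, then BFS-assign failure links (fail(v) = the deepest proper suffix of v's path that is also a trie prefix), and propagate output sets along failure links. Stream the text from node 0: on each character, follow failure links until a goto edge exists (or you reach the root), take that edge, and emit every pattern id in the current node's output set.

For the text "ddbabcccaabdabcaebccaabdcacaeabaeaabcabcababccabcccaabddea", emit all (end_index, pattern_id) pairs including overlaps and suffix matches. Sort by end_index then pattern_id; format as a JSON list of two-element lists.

Construct AC machine:
Trie (insert patterns):
  0='ε' goto a→7 c→1
  1='c' goto c→2
  2='cc' goto a→3
  3='cca' goto a→4
  4='ccaa' goto b→5
  5='ccaab' goto d→6
  6='ccaabd' goto ·  [P0 ends]
  7='a' goto b→8
  8='ab' goto c→9
  9='abc' goto ·  [P1 ends]

Failure links (BFS by depth):
  n1('c'): parent n0 fail=0; on 'c' 0 → fail=0;  out ∅∪∅=∅
  n7('a'): parent n0 fail=0; on 'a' 0 → fail=0;  out ∅∪∅=∅
  n2('cc'): parent n1 fail=0; on 'c' 0 → fail=1;  out ∅∪∅=∅
  n8('ab'): parent n7 fail=0; on 'b' 0 → fail=0;  out ∅∪∅=∅
  n3('cca'): parent n2 fail=1; on 'a' 1→0 → fail=7;  out ∅∪∅=∅
  n9('abc'): parent n8 fail=0; on 'c' 0 → fail=1;  out {1}∪∅={1}
  n4('ccaa'): parent n3 fail=7; on 'a' 7→0 → fail=7;  out ∅∪∅=∅
  n5('ccaab'): parent n4 fail=7; on 'b' 7 → fail=8;  out ∅∪∅=∅
  n6('ccaabd'): parent n5 fail=8; on 'd' 8→0 → fail=0;  out {0}∪∅={0}

Scan:
[0] read 'd'  n0⇒n0
[1] read 'd'  n0⇒n0
[2] read 'b'  n0⇒n0
[3] read 'a'  n0⇒n7
[4] read 'b'  n7⇒n8
[5] read 'c'  n8⇒n9  → match P1@[3:5]
[6] read 'c'  n9⇒n2 (fail-walked)
[7] read 'c'  n2⇒n2 (fail-walked)
[8] read 'a'  n2⇒n3
[9] read 'a'  n3⇒n4
[10] read 'b'  n4⇒n5
[11] read 'd'  n5⇒n6  → match P0@[6:11]
[12] read 'a'  n6⇒n7 (fail-walked)
[13] read 'b'  n7⇒n8
[14] read 'c'  n8⇒n9  → match P1@[12:14]
[15] read 'a'  n9⇒n7 (fail-walked)
[16] read 'e'  n7⇒n0 (fail-walked)
[17] read 'b'  n0⇒n0
[18] read 'c'  n0⇒n1
[19] read 'c'  n1⇒n2
[20] read 'a'  n2⇒n3
[21] read 'a'  n3⇒n4
[22] read 'b'  n4⇒n5
[23] read 'd'  n5⇒n6  → match P0@[18:23]
[24] read 'c'  n6⇒n1 (fail-walked)
[25] read 'a'  n1⇒n7 (fail-walked)
[26] read 'c'  n7⇒n1 (fail-walked)
[27] read 'a'  n1⇒n7 (fail-walked)
[28] read 'e'  n7⇒n0 (fail-walked)
[29] read 'a'  n0⇒n7
[30] read 'b'  n7⇒n8
[31] read 'a'  n8⇒n7 (fail-walked)
[32] read 'e'  n7⇒n0 (fail-walked)
[33] read 'a'  n0⇒n7
[34] read 'a'  n7⇒n7 (fail-walked)
[35] read 'b'  n7⇒n8
[36] read 'c'  n8⇒n9  → match P1@[34:36]
[37] read 'a'  n9⇒n7 (fail-walked)
[38] read 'b'  n7⇒n8
[39] read 'c'  n8⇒n9  → match P1@[37:39]
[40] read 'a'  n9⇒n7 (fail-walked)
[41] read 'b'  n7⇒n8
[42] read 'a'  n8⇒n7 (fail-walked)
[43] read 'b'  n7⇒n8
[44] read 'c'  n8⇒n9  → match P1@[42:44]
[45] read 'c'  n9⇒n2 (fail-walked)
[46] read 'a'  n2⇒n3
[47] read 'b'  n3⇒n8 (fail-walked)
[48] read 'c'  n8⇒n9  → match P1@[46:48]
[49] read 'c'  n9⇒n2 (fail-walked)
[50] read 'c'  n2⇒n2 (fail-walked)
[51] read 'a'  n2⇒n3
[52] read 'a'  n3⇒n4
[53] read 'b'  n4⇒n5
[54] read 'd'  n5⇒n6  → match P0@[49:54]
[55] read 'd'  n6⇒n0 (fail-walked)
[56] read 'e'  n0⇒n0
[57] read 'a'  n0⇒n7

All matches (sorted): [[5,1],[11,0],[14,1],[23,0],[36,1],[39,1],[44,1],[48,1],[54,0]]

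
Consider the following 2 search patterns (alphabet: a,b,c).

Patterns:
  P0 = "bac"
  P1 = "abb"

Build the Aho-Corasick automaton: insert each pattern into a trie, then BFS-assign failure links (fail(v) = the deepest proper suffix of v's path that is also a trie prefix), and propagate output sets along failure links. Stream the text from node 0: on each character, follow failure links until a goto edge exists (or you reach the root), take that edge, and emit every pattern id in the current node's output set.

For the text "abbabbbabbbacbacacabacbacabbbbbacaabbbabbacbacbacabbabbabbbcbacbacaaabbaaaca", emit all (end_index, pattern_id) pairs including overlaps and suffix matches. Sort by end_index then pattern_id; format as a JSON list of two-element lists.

Build automaton:
Trie (insert patterns):
  0='ε' goto a→4 b→1
  1='b' goto a→2
  2='ba' goto c→3
  3='bac' goto ·  ←P0
  4='a' goto b→5
  5='ab' goto b→6
  6='abb' goto ·  ←P1

BFS fail/out derivation:
  fail(1) 'b': from fail(0)=0 chase 'b': 0 ⇒ 0;  out=∅∪out(0)=∅
  fail(4) 'a': from fail(0)=0 chase 'a': 0 ⇒ 0;  out=∅∪out(0)=∅
  fail(2) 'ba': from fail(1)=0 chase 'a': 0 ⇒ 4;  out=∅∪out(4)=∅
  fail(5) 'ab': from fail(4)=0 chase 'b': 0 ⇒ 1;  out=∅∪out(1)=∅
  fail(3) 'bac': from fail(2)=4 chase 'c': 4→0 ⇒ 0;  out={0}∪out(0)={0}
  fail(6) 'abb': from fail(5)=1 chase 'b': 1→0 ⇒ 1;  out={1}∪out(1)={1}

Run:
i=0 'a': node 0→4
i=1 'b': node 4→5
i=2 'b': node 5→6  ** P1@[0:2]
i=3 'a': node 6→2 (fail-walked)
i=4 'b': node 2→5 (fail-walked)
i=5 'b': node 5→6  ** P1@[3:5]
i=6 'b': node 6→1 (fail-walked)
i=7 'a': node 1→2
i=8 'b': node 2→5 (fail-walked)
i=9 'b': node 5→6  ** P1@[7:9]
i=10 'b': node 6→1 (fail-walked)
i=11 'a': node 1→2
i=12 'c': node 2→3  ** P0@[10:12]
i=13 'b': node 3→1 (fail-walked)
i=14 'a': node 1→2
i=15 'c': node 2→3  ** P0@[13:15]
i=16 'a': node 3→4 (fail-walked)
i=17 'c': node 4→0 (fail-walked)
i=18 'a': node 0→4
i=19 'b': node 4→5
i=20 'a': node 5→2 (fail-walked)
i=21 'c': node 2→3  ** P0@[19:21]
i=22 'b': node 3→1 (fail-walked)
i=23 'a': node 1→2
i=24 'c': node 2→3  ** P0@[22:24]
i=25 'a': node 3→4 (fail-walked)
i=26 'b': node 4→5
i=27 'b': node 5→6  ** P1@[25:27]
i=28 'b': node 6→1 (fail-walked)
i=29 'b': node 1→1 (fail-walked)
i=30 'b': node 1→1 (fail-walked)
i=31 'a': node 1→2
i=32 'c': node 2→3  ** P0@[30:32]
i=33 'a': node 3→4 (fail-walked)
i=34 'a': node 4→4 (fail-walked)
i=35 'b': node 4→5
i=36 'b': node 5→6  ** P1@[34:36]
i=37 'b': node 6→1 (fail-walked)
i=38 'a': node 1→2
i=39 'b': node 2→5 (fail-walked)
i=40 'b': node 5→6  ** P1@[38:40]
i=41 'a': node 6→2 (fail-walked)
i=42 'c': node 2→3  ** P0@[40:42]
i=43 'b': node 3→1 (fail-walked)
i=44 'a': node 1→2
i=45 'c': node 2→3  ** P0@[43:45]
i=46 'b': node 3→1 (fail-walked)
i=47 'a': node 1→2
i=48 'c': node 2→3  ** P0@[46:48]
i=49 'a': node 3→4 (fail-walked)
i=50 'b': node 4→5
i=51 'b': node 5→6  ** P1@[49:51]
i=52 'a': node 6→2 (fail-walked)
i=53 'b': node 2→5 (fail-walked)
i=54 'b': node 5→6  ** P1@[52:54]
i=55 'a': node 6→2 (fail-walked)
i=56 'b': node 2→5 (fail-walked)
i=57 'b': node 5→6  ** P1@[55:57]
i=58 'b': node 6→1 (fail-walked)
i=59 'c': node 1→0 (fail-walked)
i=60 'b': node 0→1
i=61 'a': node 1→2
i=62 'c': node 2→3  ** P0@[60:62]
i=63 'b': node 3→1 (fail-walked)
i=64 'a': node 1→2
i=65 'c': node 2→3  ** P0@[63:65]
i=66 'a': node 3→4 (fail-walked)
i=67 'a': node 4→4 (fail-walked)
i=68 'a': node 4→4 (fail-walked)
i=69 'b': node 4→5
i=70 'b': node 5→6  ** P1@[68:70]
i=71 'a': node 6→2 (fail-walked)
i=72 'a': node 2→4 (fail-walked)
i=73 'a': node 4→4 (fail-walked)
i=74 'c': node 4→0 (fail-walked)
i=75 'a': node 0→4

Matches: [[2,1],[5,1],[9,1],[12,0],[15,0],[21,0],[24,0],[27,1],[32,0],[36,1],[40,1],[42,0],[45,0],[48,0],[51,1],[54,1],[57,1],[62,0],[65,0],[70,1]]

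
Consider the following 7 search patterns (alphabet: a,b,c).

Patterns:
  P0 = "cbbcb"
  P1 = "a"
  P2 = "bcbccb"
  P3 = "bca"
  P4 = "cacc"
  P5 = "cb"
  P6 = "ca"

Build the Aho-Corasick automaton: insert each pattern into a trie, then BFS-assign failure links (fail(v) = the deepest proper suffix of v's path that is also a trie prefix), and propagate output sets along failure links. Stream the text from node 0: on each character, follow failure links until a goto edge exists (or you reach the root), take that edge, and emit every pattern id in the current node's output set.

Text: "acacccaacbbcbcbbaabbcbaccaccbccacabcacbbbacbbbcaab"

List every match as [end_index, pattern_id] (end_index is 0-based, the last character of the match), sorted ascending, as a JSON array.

Construct AC machine:
Trie (insert patterns):
  0='ε' goto a→6 b→7 c→1
  1='c' goto a→14 b→2
  2='cb' goto b→3  [P5 ends]
  3='cbb' goto c→4
  4='cbbc' goto b→5
  5='cbbcb' goto ·  [P0 ends]
  6='a' goto ·  [P1 ends]
  7='b' goto c→8
  8='bc' goto a→13 b→9
  9='bcb' goto c→10
  10='bcbc' goto c→11
  11='bcbcc' goto b→12
  12='bcbccb' goto ·  [P2 ends]
  13='bca' goto ·  [P3 ends]
  14='ca' goto c→15  [P6 ends]
  15='cac' goto c→16
  16='cacc' goto ·  [P4 ends]

Failure links (BFS by depth):
  fail(1) 'c': from fail(0)=0 chase 'c': 0 ⇒ 0;  out=∅∪out(0)=∅
  fail(6) 'a': from fail(0)=0 chase 'a': 0 ⇒ 0;  out={1}∪out(0)={1}
  fail(7) 'b': from fail(0)=0 chase 'b': 0 ⇒ 0;  out=∅∪out(0)=∅
  fail(2) 'cb': from fail(1)=0 chase 'b': 0 ⇒ 7;  out={5}∪out(7)={5}
  fail(8) 'bc': from fail(7)=0 chase 'c': 0 ⇒ 1;  out=∅∪out(1)=∅
  fail(14) 'ca': from fail(1)=0 chase 'a': 0 ⇒ 6;  out={6}∪out(6)={1,6}
  fail(3) 'cbb': from fail(2)=7 chase 'b': 7→0 ⇒ 7;  out=∅∪out(7)=∅
  fail(9) 'bcb': from fail(8)=1 chase 'b': 1 ⇒ 2;  out=∅∪out(2)={5}
  fail(13) 'bca': from fail(8)=1 chase 'a': 1 ⇒ 14;  out={3}∪out(14)={1,3,6}
  fail(15) 'cac': from fail(14)=6 chase 'c': 6→0 ⇒ 1;  out=∅∪out(1)=∅
  fail(4) 'cbbc': from fail(3)=7 chase 'c': 7 ⇒ 8;  out=∅∪out(8)=∅
  fail(10) 'bcbc': from fail(9)=2 chase 'c': 2→7 ⇒ 8;  out=∅∪out(8)=∅
  fail(16) 'cacc': from fail(15)=1 chase 'c': 1→0 ⇒ 1;  out={4}∪out(1)={4}
  fail(5) 'cbbcb': from fail(4)=8 chase 'b': 8 ⇒ 9;  out={0}∪out(9)={0,5}
  fail(11) 'bcbcc': from fail(10)=8 chase 'c': 8→1→0 ⇒ 1;  out=∅∪out(1)=∅
  fail(12) 'bcbccb': from fail(11)=1 chase 'b': 1 ⇒ 2;  out={2}∪out(2)={2,5}

Run:
pos 0 'a': at 6  ** P1@[0:0]
pos 1 'c': at 1 ·f
pos 2 'a': at 14  ** P1@[2:2],P6@[1:2]
pos 3 'c': at 15
pos 4 'c': at 16  ** P4@[1:4]
pos 5 'c': at 1 ·f
pos 6 'a': at 14  ** P1@[6:6],P6@[5:6]
pos 7 'a': at 6 ·f  ** P1@[7:7]
pos 8 'c': at 1 ·f
pos 9 'b': at 2  ** P5@[8:9]
pos 10 'b': at 3
pos 11 'c': at 4
pos 12 'b': at 5  ** P0@[8:12],P5@[11:12]
pos 13 'c': at 10 ·f
pos 14 'b': at 9 ·f  ** P5@[13:14]
pos 15 'b': at 3 ·f
pos 16 'a': at 6 ·f  ** P1@[16:16]
pos 17 'a': at 6 ·f  ** P1@[17:17]
pos 18 'b': at 7 ·f
pos 19 'b': at 7 ·f
pos 20 'c': at 8
pos 21 'b': at 9  ** P5@[20:21]
pos 22 'a': at 6 ·f  ** P1@[22:22]
pos 23 'c': at 1 ·f
pos 24 'c': at 1 ·f
pos 25 'a': at 14  ** P1@[25:25],P6@[24:25]
pos 26 'c': at 15
pos 27 'c': at 16  ** P4@[24:27]
pos 28 'b': at 2 ·f  ** P5@[27:28]
pos 29 'c': at 8 ·f
pos 30 'c': at 1 ·f
pos 31 'a': at 14  ** P1@[31:31],P6@[30:31]
pos 32 'c': at 15
pos 33 'a': at 14 ·f  ** P1@[33:33],P6@[32:33]
pos 34 'b': at 7 ·f
pos 35 'c': at 8
pos 36 'a': at 13  ** P1@[36:36],P3@[34:36],P6@[35:36]
pos 37 'c': at 15 ·f
pos 38 'b': at 2 ·f  ** P5@[37:38]
pos 39 'b': at 3
pos 40 'b': at 7 ·f
pos 41 'a': at 6 ·f  ** P1@[41:41]
pos 42 'c': at 1 ·f
pos 43 'b': at 2  ** P5@[42:43]
pos 44 'b': at 3
pos 45 'b': at 7 ·f
pos 46 'c': at 8
pos 47 'a': at 13  ** P1@[47:47],P3@[45:47],P6@[46:47]
pos 48 'a': at 6 ·f  ** P1@[48:48]
pos 49 'b': at 7 ·f

Matches: [[0,1],[2,1],[2,6],[4,4],[6,1],[6,6],[7,1],[9,5],[12,0],[12,5],[14,5],[16,1],[17,1],[21,5],[22,1],[25,1],[25,6],[27,4],[28,5],[31,1],[31,6],[33,1],[33,6],[36,1],[36,3],[36,6],[38,5],[41,1],[43,5],[47,1],[47,3],[47,6],[48,1]]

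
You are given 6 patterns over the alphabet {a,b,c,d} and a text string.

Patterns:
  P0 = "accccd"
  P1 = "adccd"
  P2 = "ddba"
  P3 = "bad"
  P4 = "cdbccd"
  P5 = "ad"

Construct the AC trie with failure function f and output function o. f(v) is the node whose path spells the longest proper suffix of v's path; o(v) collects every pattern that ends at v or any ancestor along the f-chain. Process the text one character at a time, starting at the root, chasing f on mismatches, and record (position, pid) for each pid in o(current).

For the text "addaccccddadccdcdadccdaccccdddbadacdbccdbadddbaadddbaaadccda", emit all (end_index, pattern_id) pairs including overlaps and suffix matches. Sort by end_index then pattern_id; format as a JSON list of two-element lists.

Build:
Trie (insert patterns):
  0='ε' goto a→1 b→15 c→18 d→11
  1='a' goto c→2 d→7
  2='ac' goto c→3
  3='acc' goto c→4
  4='accc' goto c→5
  5='acccc' goto d→6
  6='accccd' goto ·  [P0 ends]
  7='ad' goto c→8  [P5 ends]
  8='adc' goto c→9
  9='adcc' goto d→10
  10='adccd' goto ·  [P1 ends]
  11='d' goto d→12
  12='dd' goto b→13
  13='ddb' goto a→14
  14='ddba' goto ·  [P2 ends]
  15='b' goto a→16
  16='ba' goto d→17
  17='bad' goto ·  [P3 ends]
  18='c' goto d→19
  19='cd' goto b→20
  20='cdb' goto c→21
  21='cdbc' goto c→22
  22='cdbcc' goto d→23
  23='cdbccd' goto ·  [P4 ends]

BFS fail/out derivation:
  fail(1) 'a': from fail(0)=0 chase 'a': 0 ⇒ 0;  out=∅∪out(0)=∅
  fail(11) 'd': from fail(0)=0 chase 'd': 0 ⇒ 0;  out=∅∪out(0)=∅
  fail(15) 'b': from fail(0)=0 chase 'b': 0 ⇒ 0;  out=∅∪out(0)=∅
  fail(18) 'c': from fail(0)=0 chase 'c': 0 ⇒ 0;  out=∅∪out(0)=∅
  fail(2) 'ac': from fail(1)=0 chase 'c': 0 ⇒ 18;  out=∅∪out(18)=∅
  fail(7) 'ad': from fail(1)=0 chase 'd': 0 ⇒ 11;  out={5}∪out(11)={5}
  fail(12) 'dd': from fail(11)=0 chase 'd': 0 ⇒ 11;  out=∅∪out(11)=∅
  fail(16) 'ba': from fail(15)=0 chase 'a': 0 ⇒ 1;  out=∅∪out(1)=∅
  fail(19) 'cd': from fail(18)=0 chase 'd': 0 ⇒ 11;  out=∅∪out(11)=∅
  fail(3) 'acc': from fail(2)=18 chase 'c': 18→0 ⇒ 18;  out=∅∪out(18)=∅
  fail(8) 'adc': from fail(7)=11 chase 'c': 11→0 ⇒ 18;  out=∅∪out(18)=∅
  fail(13) 'ddb': from fail(12)=11 chase 'b': 11→0 ⇒ 15;  out=∅∪out(15)=∅
  fail(17) 'bad': from fail(16)=1 chase 'd': 1 ⇒ 7;  out={3}∪out(7)={3,5}
  fail(20) 'cdb': from fail(19)=11 chase 'b': 11→0 ⇒ 15;  out=∅∪out(15)=∅
  fail(4) 'accc': from fail(3)=18 chase 'c': 18→0 ⇒ 18;  out=∅∪out(18)=∅
  fail(9) 'adcc': from fail(8)=18 chase 'c': 18→0 ⇒ 18;  out=∅∪out(18)=∅
  fail(14) 'ddba': from fail(13)=15 chase 'a': 15 ⇒ 16;  out={2}∪out(16)={2}
  fail(21) 'cdbc': from fail(20)=15 chase 'c': 15→0 ⇒ 18;  out=∅∪out(18)=∅
  fail(5) 'acccc': from fail(4)=18 chase 'c': 18→0 ⇒ 18;  out=∅∪out(18)=∅
  fail(10) 'adccd': from fail(9)=18 chase 'd': 18 ⇒ 19;  out={1}∪out(19)={1}
  fail(22) 'cdbcc': from fail(21)=18 chase 'c': 18→0 ⇒ 18;  out=∅∪out(18)=∅
  fail(6) 'accccd': from fail(5)=18 chase 'd': 18 ⇒ 19;  out={0}∪out(19)={0}
  fail(23) 'cdbccd': from fail(22)=18 chase 'd': 18 ⇒ 19;  out={4}∪out(19)={4}

Text stream:
pos 0 'a': at 1
pos 1 'd': at 7  emit P5@[0:1]
pos 2 'd': at 12 ·f
pos 3 'a': at 1 ·f
pos 4 'c': at 2
pos 5 'c': at 3
pos 6 'c': at 4
pos 7 'c': at 5
pos 8 'd': at 6  emit P0@[3:8]
pos 9 'd': at 12 ·f
pos 10 'a': at 1 ·f
pos 11 'd': at 7  emit P5@[10:11]
pos 12 'c': at 8
pos 13 'c': at 9
pos 14 'd': at 10  emit P1@[10:14]
pos 15 'c': at 18 ·f
pos 16 'd': at 19
pos 17 'a': at 1 ·f
pos 18 'd': at 7  emit P5@[17:18]
pos 19 'c': at 8
pos 20 'c': at 9
pos 21 'd': at 10  emit P1@[17:21]
pos 22 'a': at 1 ·f
pos 23 'c': at 2
pos 24 'c': at 3
pos 25 'c': at 4
pos 26 'c': at 5
pos 27 'd': at 6  emit P0@[22:27]
pos 28 'd': at 12 ·f
pos 29 'd': at 12 ·f
pos 30 'b': at 13
pos 31 'a': at 14  emit P2@[28:31]
pos 32 'd': at 17 ·f  emit P3@[30:32],P5@[31:32]
pos 33 'a': at 1 ·f
pos 34 'c': at 2
pos 35 'd': at 19 ·f
pos 36 'b': at 20
pos 37 'c': at 21
pos 38 'c': at 22
pos 39 'd': at 23  emit P4@[34:39]
pos 40 'b': at 20 ·f
pos 41 'a': at 16 ·f
pos 42 'd': at 17  emit P3@[40:42],P5@[41:42]
pos 43 'd': at 12 ·f
pos 44 'd': at 12 ·f
pos 45 'b': at 13
pos 46 'a': at 14  emit P2@[43:46]
pos 47 'a': at 1 ·f
pos 48 'd': at 7  emit P5@[47:48]
pos 49 'd': at 12 ·f
pos 50 'd': at 12 ·f
pos 51 'b': at 13
pos 52 'a': at 14  emit P2@[49:52]
pos 53 'a': at 1 ·f
pos 54 'a': at 1 ·f
pos 55 'd': at 7  emit P5@[54:55]
pos 56 'c': at 8
pos 57 'c': at 9
pos 58 'd': at 10  emit P1@[54:58]
pos 59 'a': at 1 ·f

All matches (sorted): [[1,5],[8,0],[11,5],[14,1],[18,5],[21,1],[27,0],[31,2],[32,3],[32,5],[39,4],[42,3],[42,5],[46,2],[48,5],[52,2],[55,5],[58,1]]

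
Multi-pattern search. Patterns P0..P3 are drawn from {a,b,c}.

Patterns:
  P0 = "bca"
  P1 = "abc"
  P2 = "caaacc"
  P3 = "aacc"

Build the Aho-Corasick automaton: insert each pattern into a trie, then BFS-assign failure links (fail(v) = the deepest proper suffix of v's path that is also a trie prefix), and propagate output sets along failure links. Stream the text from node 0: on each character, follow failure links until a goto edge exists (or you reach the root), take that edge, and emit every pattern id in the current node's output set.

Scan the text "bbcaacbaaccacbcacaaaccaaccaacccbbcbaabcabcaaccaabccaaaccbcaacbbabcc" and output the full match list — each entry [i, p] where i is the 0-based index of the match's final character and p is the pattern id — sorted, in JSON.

Construct AC machine:
Trie nodes:
  0='ε' goto a→4 b→1 c→7
  1='b' goto c→2
  2='bc' goto a→3
  3='bca' goto ·  ←P0
  4='a' goto a→13 b→5
  5='ab' goto c→6
  6='abc' goto ·  ←P1
  7='c' goto a→8
  8='ca' goto a→9
  9='caa' goto a→10
  10='caaa' goto c→11
  11='caaac' goto c→12
  12='caaacc' goto ·  ←P2
  13='aa' goto c→14
  14='aac' goto c→15
  15='aacc' goto ·  ←P3

Failure links (BFS by depth):
  fail(1) 'b': from fail(0)=0 chase 'b': 0 ⇒ 0;  out=∅∪out(0)=∅
  fail(4) 'a': from fail(0)=0 chase 'a': 0 ⇒ 0;  out=∅∪out(0)=∅
  fail(7) 'c': from fail(0)=0 chase 'c': 0 ⇒ 0;  out=∅∪out(0)=∅
  fail(2) 'bc': from fail(1)=0 chase 'c': 0 ⇒ 7;  out=∅∪out(7)=∅
  fail(5) 'ab': from fail(4)=0 chase 'b': 0 ⇒ 1;  out=∅∪out(1)=∅
  fail(8) 'ca': from fail(7)=0 chase 'a': 0 ⇒ 4;  out=∅∪out(4)=∅
  fail(13) 'aa': from fail(4)=0 chase 'a': 0 ⇒ 4;  out=∅∪out(4)=∅
  fail(3) 'bca': from fail(2)=7 chase 'a': 7 ⇒ 8;  out={0}∪out(8)={0}
  fail(6) 'abc': from fail(5)=1 chase 'c': 1 ⇒ 2;  out={1}∪out(2)={1}
  fail(9) 'caa': from fail(8)=4 chase 'a': 4 ⇒ 13;  out=∅∪out(13)=∅
  fail(14) 'aac': from fail(13)=4 chase 'c': 4→0 ⇒ 7;  out=∅∪out(7)=∅
  fail(10) 'caaa': from fail(9)=13 chase 'a': 13→4 ⇒ 13;  out=∅∪out(13)=∅
  fail(15) 'aacc': from fail(14)=7 chase 'c': 7→0 ⇒ 7;  out={3}∪out(7)={3}
  fail(11) 'caaac': from fail(10)=13 chase 'c': 13 ⇒ 14;  out=∅∪out(14)=∅
  fail(12) 'caaacc': from fail(11)=14 chase 'c': 14 ⇒ 15;  out={2}∪out(15)={2,3}

Text stream:
i=0 'b': node 0→1
i=1 'b': node 1→1 ·f
i=2 'c': node 1→2
i=3 'a': node 2→3  emit P0@[1:3]
i=4 'a': node 3→9 ·f
i=5 'c': node 9→14 ·f
i=6 'b': node 14→1 ·f
i=7 'a': node 1→4 ·f
i=8 'a': node 4→13
i=9 'c': node 13→14
i=10 'c': node 14→15  emit P3@[7:10]
i=11 'a': node 15→8 ·f
i=12 'c': node 8→7 ·f
i=13 'b': node 7→1 ·f
i=14 'c': node 1→2
i=15 'a': node 2→3  emit P0@[13:15]
i=16 'c': node 3→7 ·f
i=17 'a': node 7→8
i=18 'a': node 8→9
i=19 'a': node 9→10
i=20 'c': node 10→11
i=21 'c': node 11→12  emit P2@[16:21],P3@[18:21]
i=22 'a': node 12→8 ·f
i=23 'a': node 8→9
i=24 'c': node 9→14 ·f
i=25 'c': node 14→15  emit P3@[22:25]
i=26 'a': node 15→8 ·f
i=27 'a': node 8→9
i=28 'c': node 9→14 ·f
i=29 'c': node 14→15  emit P3@[26:29]
i=30 'c': node 15→7 ·f
i=31 'b': node 7→1 ·f
i=32 'b': node 1→1 ·f
i=33 'c': node 1→2
i=34 'b': node 2→1 ·f
i=35 'a': node 1→4 ·f
i=36 'a': node 4→13
i=37 'b': node 13→5 ·f
i=38 'c': node 5→6  emit P1@[36:38]
i=39 'a': node 6→3 ·f  emit P0@[37:39]
i=40 'b': node 3→5 ·f
i=41 'c': node 5→6  emit P1@[39:41]
i=42 'a': node 6→3 ·f  emit P0@[40:42]
i=43 'a': node 3→9 ·f
i=44 'c': node 9→14 ·f
i=45 'c': node 14→15  emit P3@[42:45]
i=46 'a': node 15→8 ·f
i=47 'a': node 8→9
i=48 'b': node 9→5 ·f
i=49 'c': node 5→6  emit P1@[47:49]
i=50 'c': node 6→7 ·f
i=51 'a': node 7→8
i=52 'a': node 8→9
i=53 'a': node 9→10
i=54 'c': node 10→11
i=55 'c': node 11→12  emit P2@[50:55],P3@[52:55]
i=56 'b': node 12→1 ·f
i=57 'c': node 1→2
i=58 'a': node 2→3  emit P0@[56:58]
i=59 'a': node 3→9 ·f
i=60 'c': node 9→14 ·f
i=61 'b': node 14→1 ·f
i=62 'b': node 1→1 ·f
i=63 'a': node 1→4 ·f
i=64 'b': node 4→5
i=65 'c': node 5→6  emit P1@[63:65]
i=66 'c': node 6→7 ·f

Result: [[3,0],[10,3],[15,0],[21,2],[21,3],[25,3],[29,3],[38,1],[39,0],[41,1],[42,0],[45,3],[49,1],[55,2],[55,3],[58,0],[65,1]]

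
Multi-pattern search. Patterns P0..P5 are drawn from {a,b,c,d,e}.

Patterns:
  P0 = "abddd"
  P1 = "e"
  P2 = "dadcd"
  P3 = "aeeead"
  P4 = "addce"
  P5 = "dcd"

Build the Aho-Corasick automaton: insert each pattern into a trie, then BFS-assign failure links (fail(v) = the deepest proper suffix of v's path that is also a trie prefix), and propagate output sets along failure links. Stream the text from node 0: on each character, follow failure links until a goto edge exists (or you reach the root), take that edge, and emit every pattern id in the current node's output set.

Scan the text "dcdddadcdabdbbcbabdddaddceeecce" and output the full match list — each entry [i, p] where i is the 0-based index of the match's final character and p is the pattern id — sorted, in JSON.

Construct AC machine:
Trie (insert patterns):
  0='ε' goto a→1 d→7 e→6
  1='a' goto b→2 d→17 e→12
  2='ab' goto d→3
  3='abd' goto d→4
  4='abdd' goto d→5
  5='abddd' goto ·  ←P0
  6='e' goto ·  ←P1
  7='d' goto a→8 c→21
  8='da' goto d→9
  9='dad' goto c→10
  10='dadc' goto d→11
  11='dadcd' goto ·  ←P2
  12='ae' goto e→13
  13='aee' goto e→14
  14='aeee' goto a→15
  15='aeeea' goto d→16
  16='aeeead' goto ·  ←P3
  17='ad' goto d→18
  18='add' goto c→19
  19='addc' goto e→20
  20='addce' goto ·  ←P4
  21='dc' goto d→22
  22='dcd' goto ·  ←P5

Failure links (BFS by depth):
  fail(1) 'a': from fail(0)=0 chase 'a': 0 ⇒ 0;  out=∅∪out(0)=∅
  fail(6) 'e': from fail(0)=0 chase 'e': 0 ⇒ 0;  out={1}∪out(0)={1}
  fail(7) 'd': from fail(0)=0 chase 'd': 0 ⇒ 0;  out=∅∪out(0)=∅
  fail(2) 'ab': from fail(1)=0 chase 'b': 0 ⇒ 0;  out=∅∪out(0)=∅
  fail(8) 'da': from fail(7)=0 chase 'a': 0 ⇒ 1;  out=∅∪out(1)=∅
  fail(12) 'ae': from fail(1)=0 chase 'e': 0 ⇒ 6;  out=∅∪out(6)={1}
  fail(17) 'ad': from fail(1)=0 chase 'd': 0 ⇒ 7;  out=∅∪out(7)=∅
  fail(21) 'dc': from fail(7)=0 chase 'c': 0 ⇒ 0;  out=∅∪out(0)=∅
  fail(3) 'abd': from fail(2)=0 chase 'd': 0 ⇒ 7;  out=∅∪out(7)=∅
  fail(9) 'dad': from fail(8)=1 chase 'd': 1 ⇒ 17;  out=∅∪out(17)=∅
  fail(13) 'aee': from fail(12)=6 chase 'e': 6→0 ⇒ 6;  out=∅∪out(6)={1}
  fail(18) 'add': from fail(17)=7 chase 'd': 7→0 ⇒ 7;  out=∅∪out(7)=∅
  fail(22) 'dcd': from fail(21)=0 chase 'd': 0 ⇒ 7;  out={5}∪out(7)={5}
  fail(4) 'abdd': from fail(3)=7 chase 'd': 7→0 ⇒ 7;  out=∅∪out(7)=∅
  fail(10) 'dadc': from fail(9)=17 chase 'c': 17→7 ⇒ 21;  out=∅∪out(21)=∅
  fail(14) 'aeee': from fail(13)=6 chase 'e': 6→0 ⇒ 6;  out=∅∪out(6)={1}
  fail(19) 'addc': from fail(18)=7 chase 'c': 7 ⇒ 21;  out=∅∪out(21)=∅
  fail(5) 'abddd': from fail(4)=7 chase 'd': 7→0 ⇒ 7;  out={0}∪out(7)={0}
  fail(11) 'dadcd': from fail(10)=21 chase 'd': 21 ⇒ 22;  out={2}∪out(22)={2,5}
  fail(15) 'aeeea': from fail(14)=6 chase 'a': 6→0 ⇒ 1;  out=∅∪out(1)=∅
  fail(20) 'addce': from fail(19)=21 chase 'e': 21→0 ⇒ 6;  out={4}∪out(6)={1,4}
  fail(16) 'aeeead': from fail(15)=1 chase 'd': 1 ⇒ 17;  out={3}∪out(17)={3}

Text stream:
[0] read 'd'  n0⇒n7
[1] read 'c'  n7⇒n21
[2] read 'd'  n21⇒n22  emit P5@[0:2]
[3] read 'd'  n22⇒n7 (fail-walked)
[4] read 'd'  n7⇒n7 (fail-walked)
[5] read 'a'  n7⇒n8
[6] read 'd'  n8⇒n9
[7] read 'c'  n9⇒n10
[8] read 'd'  n10⇒n11  emit P2@[4:8],P5@[6:8]
[9] read 'a'  n11⇒n8 (fail-walked)
[10] read 'b'  n8⇒n2 (fail-walked)
[11] read 'd'  n2⇒n3
[12] read 'b'  n3⇒n0 (fail-walked)
[13] read 'b'  n0⇒n0
[14] read 'c'  n0⇒n0
[15] read 'b'  n0⇒n0
[16] read 'a'  n0⇒n1
[17] read 'b'  n1⇒n2
[18] read 'd'  n2⇒n3
[19] read 'd'  n3⇒n4
[20] read 'd'  n4⇒n5  emit P0@[16:20]
[21] read 'a'  n5⇒n8 (fail-walked)
[22] read 'd'  n8⇒n9
[23] read 'd'  n9⇒n18 (fail-walked)
[24] read 'c'  n18⇒n19
[25] read 'e'  n19⇒n20  emit P1@[25:25],P4@[21:25]
[26] read 'e'  n20⇒n6 (fail-walked)  emit P1@[26:26]
[27] read 'e'  n6⇒n6 (fail-walked)  emit P1@[27:27]
[28] read 'c'  n6⇒n0 (fail-walked)
[29] read 'c'  n0⇒n0
[30] read 'e'  n0⇒n6  emit P1@[30:30]

Result: [[2,5],[8,2],[8,5],[20,0],[25,1],[25,4],[26,1],[27,1],[30,1]]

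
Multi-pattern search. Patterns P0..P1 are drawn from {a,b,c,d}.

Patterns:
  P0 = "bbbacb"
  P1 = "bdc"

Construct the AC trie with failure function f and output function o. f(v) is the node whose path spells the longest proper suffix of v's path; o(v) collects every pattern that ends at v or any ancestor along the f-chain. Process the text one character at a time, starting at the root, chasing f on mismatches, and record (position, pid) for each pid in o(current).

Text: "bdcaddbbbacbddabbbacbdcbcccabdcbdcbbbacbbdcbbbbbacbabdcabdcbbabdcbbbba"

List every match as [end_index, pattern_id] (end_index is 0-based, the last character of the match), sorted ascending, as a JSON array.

Construct AC machine:
Trie nodes:
  0='ε' goto b→1
  1='b' goto b→2 d→7
  2='bb' goto b→3
  3='bbb' goto a→4
  4='bbba' goto c→5
  5='bbbac' goto b→6
  6='bbbacb' goto ·  [P0 ends]
  7='bd' goto c→8
  8='bdc' goto ·  [P1 ends]

BFS fail/out derivation:
  n1('b'): parent n0 fail=0; on 'b' 0 → fail=0;  out ∅∪∅=∅
  n2('bb'): parent n1 fail=0; on 'b' 0 → fail=1;  out ∅∪∅=∅
  n7('bd'): parent n1 fail=0; on 'd' 0 → fail=0;  out ∅∪∅=∅
  n3('bbb'): parent n2 fail=1; on 'b' 1 → fail=2;  out ∅∪∅=∅
  n8('bdc'): parent n7 fail=0; on 'c' 0 → fail=0;  out {1}∪∅={1}
  n4('bbba'): parent n3 fail=2; on 'a' 2→1→0 → fail=0;  out ∅∪∅=∅
  n5('bbbac'): parent n4 fail=0; on 'c' 0 → fail=0;  out ∅∪∅=∅
  n6('bbbacb'): parent n5 fail=0; on 'b' 0 → fail=1;  out {0}∪∅={0}

Scan:
pos 0 'b': at 1
pos 1 'd': at 7
pos 2 'c': at 8  ** P1@[0:2]
pos 3 'a': at 0 (via fail)
pos 4 'd': at 0
pos 5 'd': at 0
pos 6 'b': at 1
pos 7 'b': at 2
pos 8 'b': at 3
pos 9 'a': at 4
pos 10 'c': at 5
pos 11 'b': at 6  ** P0@[6:11]
pos 12 'd': at 7 (via fail)
pos 13 'd': at 0 (via fail)
pos 14 'a': at 0
pos 15 'b': at 1
pos 16 'b': at 2
pos 17 'b': at 3
pos 18 'a': at 4
pos 19 'c': at 5
pos 20 'b': at 6  ** P0@[15:20]
pos 21 'd': at 7 (via fail)
pos 22 'c': at 8  ** P1@[20:22]
pos 23 'b': at 1 (via fail)
pos 24 'c': at 0 (via fail)
pos 25 'c': at 0
pos 26 'c': at 0
pos 27 'a': at 0
pos 28 'b': at 1
pos 29 'd': at 7
pos 30 'c': at 8  ** P1@[28:30]
pos 31 'b': at 1 (via fail)
pos 32 'd': at 7
pos 33 'c': at 8  ** P1@[31:33]
pos 34 'b': at 1 (via fail)
pos 35 'b': at 2
pos 36 'b': at 3
pos 37 'a': at 4
pos 38 'c': at 5
pos 39 'b': at 6  ** P0@[34:39]
pos 40 'b': at 2 (via fail)
pos 41 'd': at 7 (via fail)
pos 42 'c': at 8  ** P1@[40:42]
pos 43 'b': at 1 (via fail)
pos 44 'b': at 2
pos 45 'b': at 3
pos 46 'b': at 3 (via fail)
pos 47 'b': at 3 (via fail)
pos 48 'a': at 4
pos 49 'c': at 5
pos 50 'b': at 6  ** P0@[45:50]
pos 51 'a': at 0 (via fail)
pos 52 'b': at 1
pos 53 'd': at 7
pos 54 'c': at 8  ** P1@[52:54]
pos 55 'a': at 0 (via fail)
pos 56 'b': at 1
pos 57 'd': at 7
pos 58 'c': at 8  ** P1@[56:58]
pos 59 'b': at 1 (via fail)
pos 60 'b': at 2
pos 61 'a': at 0 (via fail)
pos 62 'b': at 1
pos 63 'd': at 7
pos 64 'c': at 8  ** P1@[62:64]
pos 65 'b': at 1 (via fail)
pos 66 'b': at 2
pos 67 'b': at 3
pos 68 'b': at 3 (via fail)
pos 69 'a': at 4

Matches: [[2,1],[11,0],[20,0],[22,1],[30,1],[33,1],[39,0],[42,1],[50,0],[54,1],[58,1],[64,1]]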